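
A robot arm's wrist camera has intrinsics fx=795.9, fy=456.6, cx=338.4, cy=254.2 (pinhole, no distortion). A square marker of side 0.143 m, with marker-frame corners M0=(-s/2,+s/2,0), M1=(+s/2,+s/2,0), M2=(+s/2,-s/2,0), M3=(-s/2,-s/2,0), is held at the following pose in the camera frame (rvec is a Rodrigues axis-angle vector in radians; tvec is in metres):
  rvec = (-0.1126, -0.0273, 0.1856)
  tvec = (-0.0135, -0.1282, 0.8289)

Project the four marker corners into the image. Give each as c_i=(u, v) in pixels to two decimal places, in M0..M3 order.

c0=(244.39, 214.28) c1=(380.71, 229.14) c2=(404.67, 153.57) c3=(271.09, 138.78)

Intrinsics K: fx=795.9, fy=456.6, cx=338.4, cy=254.2
Marker side s = 0.143 m; corners in marker frame (Z=0):
  M0 = (-0.0715, +0.0715, 0)
  M1 = (+0.0715, +0.0715, 0)
  M2 = (+0.0715, -0.0715, 0)
  M3 = (-0.0715, -0.0715, 0)
rvec = (-0.1126, -0.0273, 0.1856), |rvec| = θ = 0.21880 rad = 12.536°
Rodrigues: sinθ=0.21705, 1−cosθ=0.02384; R = I + sinθ·[k]× + (1−cosθ)·[k]×²:
    [+0.98247 -0.18259 -0.03749]
    [+0.18565 +0.97653 +0.10918]
    [+0.01668 -0.11423 +0.99331]
t = (-0.0135, -0.1282, 0.8289) m
M0: Pc = R·M0+t = (-0.09680, -0.07165, +0.81954); u = 795.9·(-0.09680)/0.81954 + 338.4 = 244.3902, v = 456.6·(-0.07165)/0.81954 + 254.2 = 214.2795
M1: Pc = R·M1+t = (+0.04369, -0.04510, +0.82193); u = 795.9·(+0.04369)/0.82193 + 338.4 = 380.7081, v = 456.6·(-0.04510)/0.82193 + 254.2 = 229.1437
M2: Pc = R·M2+t = (+0.06980, -0.18475, +0.83826); u = 795.9·(+0.06980)/0.83826 + 338.4 = 404.6749, v = 456.6·(-0.18475)/0.83826 + 254.2 = 153.5679
M3: Pc = R·M3+t = (-0.07069, -0.21130, +0.83587); u = 795.9·(-0.07069)/0.83587 + 338.4 = 271.0892, v = 456.6·(-0.21130)/0.83587 + 254.2 = 138.7786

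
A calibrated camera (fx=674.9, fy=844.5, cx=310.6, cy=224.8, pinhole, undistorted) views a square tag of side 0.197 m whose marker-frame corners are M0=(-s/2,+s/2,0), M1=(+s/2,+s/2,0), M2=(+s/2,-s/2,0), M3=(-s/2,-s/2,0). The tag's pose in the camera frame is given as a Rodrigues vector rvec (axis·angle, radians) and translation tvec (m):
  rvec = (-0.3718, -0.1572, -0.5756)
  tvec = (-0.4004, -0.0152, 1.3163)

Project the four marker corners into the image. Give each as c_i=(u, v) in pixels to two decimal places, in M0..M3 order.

c0=(82.25, 298.71) c1=(174.81, 232.36) c2=(126.55, 137.96) c3=(36.33, 197.87)

Intrinsics K: fx=674.9, fy=844.5, cx=310.6, cy=224.8
Marker side s = 0.197 m; corners in marker frame (Z=0):
  M0 = (-0.0985, +0.0985, 0)
  M1 = (+0.0985, +0.0985, 0)
  M2 = (+0.0985, -0.0985, 0)
  M3 = (-0.0985, -0.0985, 0)
rvec = (-0.3718, -0.1572, -0.5756), |rvec| = θ = 0.70304 rad = 40.281°
Rodrigues: sinθ=0.64654, 1−cosθ=0.23712; R = I + sinθ·[k]× + (1−cosθ)·[k]×²:
    [+0.82920 +0.55738 -0.04190]
    [-0.50130 +0.77474 +0.38533]
    [+0.24724 -0.29851 +0.92183]
t = (-0.4004, -0.0152, 1.3163) m
M0: Pc = R·M0+t = (-0.42717, +0.11049, +1.26254); u = 674.9·(-0.42717)/1.26254 + 310.6 = 82.2517, v = 844.5·(+0.11049)/1.26254 + 224.8 = 298.7053
M1: Pc = R·M1+t = (-0.26382, +0.01173, +1.31125); u = 674.9·(-0.26382)/1.31125 + 310.6 = 174.8109, v = 844.5·(+0.01173)/1.31125 + 224.8 = 232.3567
M2: Pc = R·M2+t = (-0.37363, -0.14089, +1.37006); u = 674.9·(-0.37363)/1.37006 + 310.6 = 126.5490, v = 844.5·(-0.14089)/1.37006 + 224.8 = 137.9557
M3: Pc = R·M3+t = (-0.53698, -0.04213, +1.32135); u = 674.9·(-0.53698)/1.32135 + 310.6 = 36.3302, v = 844.5·(-0.04213)/1.32135 + 224.8 = 197.8718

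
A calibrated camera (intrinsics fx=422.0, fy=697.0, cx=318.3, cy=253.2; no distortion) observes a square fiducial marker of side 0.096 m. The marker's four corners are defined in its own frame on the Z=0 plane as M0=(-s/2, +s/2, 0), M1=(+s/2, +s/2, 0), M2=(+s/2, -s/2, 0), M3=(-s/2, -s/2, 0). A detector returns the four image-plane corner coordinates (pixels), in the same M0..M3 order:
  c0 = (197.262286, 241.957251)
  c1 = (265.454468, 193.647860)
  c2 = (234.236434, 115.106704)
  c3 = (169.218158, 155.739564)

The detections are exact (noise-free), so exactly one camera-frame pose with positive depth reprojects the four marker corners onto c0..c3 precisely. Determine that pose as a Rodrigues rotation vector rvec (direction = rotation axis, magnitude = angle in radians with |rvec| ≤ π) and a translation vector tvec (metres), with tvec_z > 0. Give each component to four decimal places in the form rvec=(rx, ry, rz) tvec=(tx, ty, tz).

Intrinsics K: fx=422.0, fy=697.0, cx=318.3, cy=253.2
Marker side s = 0.096 m; corners in marker frame (Z=0):
  M0 = (-0.0480, +0.0480, 0)
  M1 = (+0.0480, +0.0480, 0)
  M2 = (+0.0480, -0.0480, 0)
  M3 = (-0.0480, -0.0480, 0)
Detected image corners:
  c0 = (197.262286, 241.957251) px
  c1 = (265.454468, 193.647860) px
  c2 = (234.236434, 115.106704) px
  c3 = (169.218158, 155.739564) px
Planar DLT: solve 8×8 A·h = b for H (H[2,2]=1):
  H  [+815.91096 +147.03264 +216.91635]
  H  [-361.72978 +724.84354 +174.52828]
  H  [+0.56663 -0.74846 +1.00000]
B = K⁻¹H; ‖b₁‖=1.764828, ‖b₂‖=1.764828; λ = 2/(‖b₁‖+‖b₂‖) = 0.566628, sign → tz>0 ⇒ λ=+0.566628
r₁ = λ·B[:,0] = (+0.85337,-0.41070,+0.32107); r₂ = λ·B[:,1] = (+0.51731,+0.74333,-0.42410)
r₃ = r₁×r₂ = (-0.06448,+0.52800,+0.84679); SVD([r₁ r₂ r₃]) → R = UVᵀ:
  R  [+0.85337 +0.51731 -0.06448]
  R  [-0.41070 +0.74333 +0.52800]
  R  [+0.32107 -0.42410 +0.84679]
t = (-0.13613, -0.06396, +0.56663) m
tr R = 2.443484; θ = arccos((tr R − 1)/2) = 0.764481 rad = 43.802°
axis k = ((R−Rᵀ)₃₂, (R−Rᵀ)₁₃, (R−Rᵀ)₂₁) / (2 sinθ) = (-0.687775, -0.278512, -0.670371)
rvec = θ·k = (-0.525790, -0.212917, -0.512486)

rvec=(-0.5258, -0.2129, -0.5125) tvec=(-0.1361, -0.0640, 0.5666)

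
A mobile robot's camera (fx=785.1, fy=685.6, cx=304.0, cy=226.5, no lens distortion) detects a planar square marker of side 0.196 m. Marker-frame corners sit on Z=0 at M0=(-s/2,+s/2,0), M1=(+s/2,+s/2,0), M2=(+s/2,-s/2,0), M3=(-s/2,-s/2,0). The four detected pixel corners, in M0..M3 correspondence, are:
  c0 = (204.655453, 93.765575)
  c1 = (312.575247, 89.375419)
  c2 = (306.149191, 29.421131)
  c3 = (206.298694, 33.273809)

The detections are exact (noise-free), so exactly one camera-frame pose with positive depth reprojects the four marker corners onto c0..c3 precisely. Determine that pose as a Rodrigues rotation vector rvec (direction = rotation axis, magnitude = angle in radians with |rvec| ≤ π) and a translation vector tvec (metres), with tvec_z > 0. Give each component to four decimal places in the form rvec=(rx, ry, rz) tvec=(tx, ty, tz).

Intrinsics K: fx=785.1, fy=685.6, cx=304.0, cy=226.5
Marker side s = 0.196 m; corners in marker frame (Z=0):
  M0 = (-0.0980, +0.0980, 0)
  M1 = (+0.0980, +0.0980, 0)
  M2 = (+0.0980, -0.0980, 0)
  M3 = (-0.0980, -0.0980, 0)
Detected image corners:
  c0 = (204.655453, 93.765575) px
  c1 = (312.575247, 89.375419) px
  c2 = (306.149191, 29.421131) px
  c3 = (206.298694, 33.273809) px
Planar DLT: solve 8×8 A·h = b for H (H[2,2]=1):
  H  [+533.95844 -89.88670 +257.46674]
  H  [-19.84444 +282.87555 +60.28456]
  H  [+0.01838 -0.39673 +1.00000]
B = K⁻¹H; ‖b₁‖=0.674158, ‖b₂‖=0.674158; λ = 2/(‖b₁‖+‖b₂‖) = 1.483332, sign → tz>0 ⇒ λ=+1.483332
r₁ = λ·B[:,0] = (+0.99828,-0.05194,+0.02727); r₂ = λ·B[:,1] = (+0.05804,+0.80643,-0.58848)
r₃ = r₁×r₂ = (+0.00858,+0.58904,+0.80806); SVD([r₁ r₂ r₃]) → R = UVᵀ:
  R  [+0.99828 +0.05804 +0.00858]
  R  [-0.05194 +0.80643 +0.58904]
  R  [+0.02727 -0.58848 +0.80806]
t = (-0.08792, -0.35962, +1.48333) m
tr R = 2.612762; θ = arccos((tr R − 1)/2) = 0.632789 rad = 36.256°
axis k = ((R−Rᵀ)₃₂, (R−Rᵀ)₁₃, (R−Rᵀ)₂₁) / (2 sinθ) = (-0.995542, -0.015805, -0.092984)
rvec = θ·k = (-0.629968, -0.010001, -0.058839)

rvec=(-0.6300, -0.0100, -0.0588) tvec=(-0.0879, -0.3596, 1.4833)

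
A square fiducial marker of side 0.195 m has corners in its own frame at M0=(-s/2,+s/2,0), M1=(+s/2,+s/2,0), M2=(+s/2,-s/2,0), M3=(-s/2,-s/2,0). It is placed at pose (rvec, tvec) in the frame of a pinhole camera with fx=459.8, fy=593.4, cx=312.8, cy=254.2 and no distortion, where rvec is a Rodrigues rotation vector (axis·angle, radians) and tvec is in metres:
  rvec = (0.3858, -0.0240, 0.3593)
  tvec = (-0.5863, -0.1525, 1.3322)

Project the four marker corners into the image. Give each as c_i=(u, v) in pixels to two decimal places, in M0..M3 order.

c0=(72.05, 210.00) c1=(136.15, 239.00) c2=(150.40, 161.58) c3=(82.97, 129.91)

Intrinsics K: fx=459.8, fy=593.4, cx=312.8, cy=254.2
Marker side s = 0.195 m; corners in marker frame (Z=0):
  M0 = (-0.0975, +0.0975, 0)
  M1 = (+0.0975, +0.0975, 0)
  M2 = (+0.0975, -0.0975, 0)
  M3 = (-0.0975, -0.0975, 0)
rvec = (0.3858, -0.0240, 0.3593), |rvec| = θ = 0.52774 rad = 30.238°
Rodrigues: sinθ=0.50359, 1−cosθ=0.13605; R = I + sinθ·[k]× + (1−cosθ)·[k]×²:
    [+0.93665 -0.34738 +0.04481]
    [+0.33833 +0.86423 -0.37235]
    [+0.09062 +0.36393 +0.92701]
t = (-0.5863, -0.1525, 1.3322) m
M0: Pc = R·M0+t = (-0.71149, -0.10123, +1.35885); u = 459.8·(-0.71149)/1.35885 + 312.8 = 72.0486, v = 593.4·(-0.10123)/1.35885 + 254.2 = 209.9957
M1: Pc = R·M1+t = (-0.52885, -0.03525, +1.37652); u = 459.8·(-0.52885)/1.37652 + 312.8 = 136.1492, v = 593.4·(-0.03525)/1.37652 + 254.2 = 239.0038
M2: Pc = R·M2+t = (-0.46111, -0.20377, +1.30555); u = 459.8·(-0.46111)/1.30555 + 312.8 = 150.4036, v = 593.4·(-0.20377)/1.30555 + 254.2 = 161.5801
M3: Pc = R·M3+t = (-0.64375, -0.26975, +1.28788); u = 459.8·(-0.64375)/1.28788 + 312.8 = 82.9665, v = 593.4·(-0.26975)/1.28788 + 254.2 = 129.9113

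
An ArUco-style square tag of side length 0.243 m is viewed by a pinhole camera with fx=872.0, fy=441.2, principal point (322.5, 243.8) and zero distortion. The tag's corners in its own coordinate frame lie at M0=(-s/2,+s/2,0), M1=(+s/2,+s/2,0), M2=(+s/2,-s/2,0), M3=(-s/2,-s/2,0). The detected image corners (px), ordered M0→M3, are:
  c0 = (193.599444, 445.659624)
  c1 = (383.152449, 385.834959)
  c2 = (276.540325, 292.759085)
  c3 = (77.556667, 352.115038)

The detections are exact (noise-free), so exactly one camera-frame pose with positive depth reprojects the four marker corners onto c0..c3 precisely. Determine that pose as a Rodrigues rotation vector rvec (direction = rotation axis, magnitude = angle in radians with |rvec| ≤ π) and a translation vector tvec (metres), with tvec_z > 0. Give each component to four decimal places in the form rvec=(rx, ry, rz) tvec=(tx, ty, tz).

Intrinsics K: fx=872.0, fy=441.2, cx=322.5, cy=243.8
Marker side s = 0.243 m; corners in marker frame (Z=0):
  M0 = (-0.1215, +0.1215, 0)
  M1 = (+0.1215, +0.1215, 0)
  M2 = (+0.1215, -0.1215, 0)
  M3 = (-0.1215, -0.1215, 0)
Detected image corners:
  c0 = (193.599444, 445.659624) px
  c1 = (383.152449, 385.834959) px
  c2 = (276.540325, 292.759085) px
  c3 = (77.556667, 352.115038) px
Planar DLT: solve 8×8 A·h = b for H (H[2,2]=1):
  H  [+824.39036 +489.89751 +234.92354]
  H  [-205.18567 +434.75841 +369.47915]
  H  [+0.10853 +0.13758 +1.00000]
B = K⁻¹H; ‖b₁‖=1.052113, ‖b₂‖=1.052113; λ = 2/(‖b₁‖+‖b₂‖) = 0.950468, sign → tz>0 ⇒ λ=+0.950468
r₁ = λ·B[:,0] = (+0.86042,-0.49903,+0.10316); r₂ = λ·B[:,1] = (+0.48562,+0.86433,+0.13076)
r₃ = r₁×r₂ = (-0.15442,-0.06242,+0.98603); SVD([r₁ r₂ r₃]) → R = UVᵀ:
  R  [+0.86042 +0.48562 -0.15442]
  R  [-0.49903 +0.86433 -0.06242]
  R  [+0.10316 +0.13076 +0.98603]
t = (-0.09546, +0.27075, +0.95047) m
tr R = 2.710790; θ = arccos((tr R − 1)/2) = 0.544483 rad = 31.197°
axis k = ((R−Rᵀ)₃₂, (R−Rᵀ)₁₃, (R−Rᵀ)₂₁) / (2 sinθ) = (+0.186474, -0.248632, -0.950479)
rvec = θ·k = (+0.101532, -0.135376, -0.517520)

rvec=(0.1015, -0.1354, -0.5175) tvec=(-0.0955, 0.2707, 0.9505)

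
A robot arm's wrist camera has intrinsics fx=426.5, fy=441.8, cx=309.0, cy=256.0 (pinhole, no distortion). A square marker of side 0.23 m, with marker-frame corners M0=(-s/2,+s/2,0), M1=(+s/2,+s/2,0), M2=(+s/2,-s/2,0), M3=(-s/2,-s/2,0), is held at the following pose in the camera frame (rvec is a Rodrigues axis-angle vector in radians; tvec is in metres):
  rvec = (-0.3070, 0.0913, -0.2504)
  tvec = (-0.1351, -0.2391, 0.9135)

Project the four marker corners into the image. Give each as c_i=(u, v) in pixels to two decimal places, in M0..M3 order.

Intrinsics K: fx=426.5, fy=441.8, cx=309.0, cy=256.0
Marker side s = 0.23 m; corners in marker frame (Z=0):
  M0 = (-0.1150, +0.1150, 0)
  M1 = (+0.1150, +0.1150, 0)
  M2 = (+0.1150, -0.1150, 0)
  M3 = (-0.1150, -0.1150, 0)
rvec = (-0.3070, 0.0913, -0.2504), |rvec| = θ = 0.40655 rad = 23.294°
Rodrigues: sinθ=0.39545, 1−cosθ=0.08151; R = I + sinθ·[k]× + (1−cosθ)·[k]×²:
    [+0.96497 +0.22974 +0.12672]
    [-0.25738 +0.92260 +0.28734]
    [-0.05090 -0.30989 +0.94941]
t = (-0.1351, -0.2391, 0.9135) m
M0: Pc = R·M0+t = (-0.21965, -0.10340, +0.88372); u = 426.5·(-0.21965)/0.88372 + 309.0 = 202.9914, v = 441.8·(-0.10340)/0.88372 + 256.0 = 204.3057
M1: Pc = R·M1+t = (+0.00229, -0.16260, +0.87201); u = 426.5·(+0.00229)/0.87201 + 309.0 = 310.1206, v = 441.8·(-0.16260)/0.87201 + 256.0 = 173.6195
M2: Pc = R·M2+t = (-0.05055, -0.37480, +0.94328); u = 426.5·(-0.05055)/0.94328 + 309.0 = 286.1449, v = 441.8·(-0.37480)/0.94328 + 256.0 = 80.4583
M3: Pc = R·M3+t = (-0.27249, -0.31560, +0.95499); u = 426.5·(-0.27249)/0.95499 + 309.0 = 187.3051, v = 441.8·(-0.31560)/0.95499 + 256.0 = 109.9962

c0=(202.99, 204.31) c1=(310.12, 173.62) c2=(286.14, 80.46) c3=(187.31, 110.00)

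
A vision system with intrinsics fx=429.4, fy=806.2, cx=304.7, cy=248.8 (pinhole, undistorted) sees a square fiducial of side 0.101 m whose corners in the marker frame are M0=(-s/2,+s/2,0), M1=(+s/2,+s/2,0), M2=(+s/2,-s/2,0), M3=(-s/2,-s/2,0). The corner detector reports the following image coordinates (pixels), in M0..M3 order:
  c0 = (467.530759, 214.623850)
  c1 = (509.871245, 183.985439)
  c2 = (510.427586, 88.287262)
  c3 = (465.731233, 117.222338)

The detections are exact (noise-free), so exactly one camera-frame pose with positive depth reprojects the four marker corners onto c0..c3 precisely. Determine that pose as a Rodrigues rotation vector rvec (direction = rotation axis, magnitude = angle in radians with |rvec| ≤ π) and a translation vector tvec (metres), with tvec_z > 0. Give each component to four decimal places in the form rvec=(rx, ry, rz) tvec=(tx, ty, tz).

rvec=(0.3981, -0.3398, -0.2720) tvec=(0.3392, -0.0949, 0.7913)

Intrinsics K: fx=429.4, fy=806.2, cx=304.7, cy=248.8
Marker side s = 0.101 m; corners in marker frame (Z=0):
  M0 = (-0.0505, +0.0505, 0)
  M1 = (+0.0505, +0.0505, 0)
  M2 = (+0.0505, -0.0505, 0)
  M3 = (-0.0505, -0.0505, 0)
Detected image corners:
  c0 = (467.530759, 214.623850) px
  c1 = (509.871245, 183.985439) px
  c2 = (510.427586, 88.287262) px
  c3 = (465.731233, 117.222338) px
Planar DLT: solve 8×8 A·h = b for H (H[2,2]=1):
  H  [+595.90256 +265.36539 +488.77054]
  H  [-244.01473 +1036.01493 +152.06999]
  H  [+0.33854 +0.53115 +1.00000]
B = K⁻¹H; ‖b₁‖=1.263806, ‖b₂‖=1.263806; λ = 2/(‖b₁‖+‖b₂‖) = 0.791261, sign → tz>0 ⇒ λ=+0.791261
r₁ = λ·B[:,0] = (+0.90800,-0.32216,+0.26787); r₂ = λ·B[:,1] = (+0.19076,+0.88712,+0.42028)
r₃ = r₁×r₂ = (-0.37303,-0.33051,+0.86695); SVD([r₁ r₂ r₃]) → R = UVᵀ:
  R  [+0.90800 +0.19076 -0.37303]
  R  [-0.32216 +0.88712 -0.33051]
  R  [+0.26787 +0.42028 +0.86695]
t = (+0.33919, -0.09494, +0.79126) m
tr R = 2.662063; θ = arccos((tr R − 1)/2) = 0.589837 rad = 33.795°
axis k = ((R−Rᵀ)₃₂, (R−Rᵀ)₁₃, (R−Rᵀ)₂₁) / (2 sinθ) = (+0.674902, -0.576122, -0.461076)
rvec = θ·k = (+0.398082, -0.339818, -0.271959)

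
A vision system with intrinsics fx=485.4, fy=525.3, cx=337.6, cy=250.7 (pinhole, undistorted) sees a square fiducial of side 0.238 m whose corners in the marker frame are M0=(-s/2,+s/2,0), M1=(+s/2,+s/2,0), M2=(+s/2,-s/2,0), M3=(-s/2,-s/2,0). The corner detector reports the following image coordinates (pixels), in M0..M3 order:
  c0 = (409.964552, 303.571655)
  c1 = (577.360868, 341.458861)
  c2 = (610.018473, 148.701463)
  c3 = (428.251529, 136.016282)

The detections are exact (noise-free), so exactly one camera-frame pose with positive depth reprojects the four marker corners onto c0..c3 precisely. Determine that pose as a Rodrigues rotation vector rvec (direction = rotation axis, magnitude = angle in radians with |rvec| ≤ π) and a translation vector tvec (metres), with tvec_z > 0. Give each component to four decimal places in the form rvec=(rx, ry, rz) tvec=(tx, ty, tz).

Intrinsics K: fx=485.4, fy=525.3, cx=337.6, cy=250.7
Marker side s = 0.238 m; corners in marker frame (Z=0):
  M0 = (-0.1190, +0.1190, 0)
  M1 = (+0.1190, +0.1190, 0)
  M2 = (+0.1190, -0.1190, 0)
  M3 = (-0.1190, -0.1190, 0)
Detected image corners:
  c0 = (409.964552, 303.571655) px
  c1 = (577.360868, 341.458861) px
  c2 = (610.018473, 148.701463) px
  c3 = (428.251529, 136.016282) px
Planar DLT: solve 8×8 A·h = b for H (H[2,2]=1):
  H  [+416.85743 +24.28548 +499.53540]
  H  [-37.08488 +812.27487 +234.23108]
  H  [-0.62355 +0.25488 +1.00000]
B = K⁻¹H; ‖b₁‖=1.452867, ‖b₂‖=1.452867; λ = 2/(‖b₁‖+‖b₂‖) = 0.688294, sign → tz>0 ⇒ λ=+0.688294
r₁ = λ·B[:,0] = (+0.88960,+0.15624,-0.42918); r₂ = λ·B[:,1] = (-0.08758,+0.98059,+0.17543)
r₃ = r₁×r₂ = (+0.44826,-0.11848,+0.88602); SVD([r₁ r₂ r₃]) → R = UVᵀ:
  R  [+0.88960 -0.08758 +0.44826]
  R  [+0.15624 +0.98059 -0.11848]
  R  [-0.42918 +0.17543 +0.88602]
t = (+0.22962, -0.02158, +0.68829) m
tr R = 2.756206; θ = arccos((tr R − 1)/2) = 0.498913 rad = 28.586°
axis k = ((R−Rᵀ)₃₂, (R−Rᵀ)₁₃, (R−Rᵀ)₂₁) / (2 sinθ) = (+0.307137, +0.916925, +0.254786)
rvec = θ·k = (+0.153234, +0.457466, +0.127116)

rvec=(0.1532, 0.4575, 0.1271) tvec=(0.2296, -0.0216, 0.6883)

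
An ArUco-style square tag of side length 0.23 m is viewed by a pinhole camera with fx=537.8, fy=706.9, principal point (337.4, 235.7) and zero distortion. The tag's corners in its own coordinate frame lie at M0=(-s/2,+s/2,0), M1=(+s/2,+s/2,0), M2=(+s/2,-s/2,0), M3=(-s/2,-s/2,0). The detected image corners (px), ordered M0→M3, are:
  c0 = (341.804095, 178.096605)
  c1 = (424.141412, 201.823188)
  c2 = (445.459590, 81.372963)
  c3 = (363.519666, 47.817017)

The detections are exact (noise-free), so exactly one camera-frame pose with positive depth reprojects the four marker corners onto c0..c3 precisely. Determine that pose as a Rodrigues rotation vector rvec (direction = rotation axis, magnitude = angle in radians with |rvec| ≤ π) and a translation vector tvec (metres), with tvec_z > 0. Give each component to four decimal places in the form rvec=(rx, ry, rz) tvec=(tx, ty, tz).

Intrinsics K: fx=537.8, fy=706.9, cx=337.4, cy=235.7
Marker side s = 0.23 m; corners in marker frame (Z=0):
  M0 = (-0.1150, +0.1150, 0)
  M1 = (+0.1150, +0.1150, 0)
  M2 = (+0.1150, -0.1150, 0)
  M3 = (-0.1150, -0.1150, 0)
Detected image corners:
  c0 = (341.804095, 178.096605) px
  c1 = (424.141412, 201.823188) px
  c2 = (445.459590, 81.372963) px
  c3 = (363.519666, 47.817017) px
Planar DLT: solve 8×8 A·h = b for H (H[2,2]=1):
  H  [+485.55820 -68.15882 +395.19204]
  H  [+165.88435 +552.46127 +128.27892]
  H  [+0.32618 +0.06441 +1.00000]
B = K⁻¹H; ‖b₁‖=0.780873, ‖b₂‖=0.780873; λ = 2/(‖b₁‖+‖b₂‖) = 1.280617, sign → tz>0 ⇒ λ=+1.280617
r₁ = λ·B[:,0] = (+0.89416,+0.16124,+0.41771); r₂ = λ·B[:,1] = (-0.21405,+0.97333,+0.08249)
r₃ = r₁×r₂ = (-0.39327,-0.16317,+0.90483); SVD([r₁ r₂ r₃]) → R = UVᵀ:
  R  [+0.89416 -0.21405 -0.39327]
  R  [+0.16124 +0.97333 -0.16317]
  R  [+0.41771 +0.08249 +0.90483]
t = (+0.13762, -0.19460, +1.28062) m
tr R = 2.772319; θ = arccos((tr R − 1)/2) = 0.481806 rad = 27.605°
axis k = ((R−Rᵀ)₃₂, (R−Rᵀ)₁₃, (R−Rᵀ)₂₁) / (2 sinθ) = (+0.265064, -0.875077, +0.404947)
rvec = θ·k = (+0.127709, -0.421617, +0.195106)

rvec=(0.1277, -0.4216, 0.1951) tvec=(0.1376, -0.1946, 1.2806)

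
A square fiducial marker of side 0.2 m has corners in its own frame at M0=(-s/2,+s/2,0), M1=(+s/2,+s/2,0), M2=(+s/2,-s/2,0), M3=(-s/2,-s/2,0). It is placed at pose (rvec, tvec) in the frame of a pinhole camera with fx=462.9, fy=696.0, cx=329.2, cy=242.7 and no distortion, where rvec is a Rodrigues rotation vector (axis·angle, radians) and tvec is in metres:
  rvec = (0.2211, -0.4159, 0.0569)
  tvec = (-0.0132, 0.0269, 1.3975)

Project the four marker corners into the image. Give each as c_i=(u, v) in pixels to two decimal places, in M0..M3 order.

Intrinsics K: fx=462.9, fy=696.0, cx=329.2, cy=242.7
Marker side s = 0.2 m; corners in marker frame (Z=0):
  M0 = (-0.1000, +0.1000, 0)
  M1 = (+0.1000, +0.1000, 0)
  M2 = (+0.1000, -0.1000, 0)
  M3 = (-0.1000, -0.1000, 0)
rvec = (0.2211, -0.4159, 0.0569), |rvec| = θ = 0.47444 rad = 27.184°
Rodrigues: sinθ=0.45684, 1−cosθ=0.11045; R = I + sinθ·[k]× + (1−cosθ)·[k]×²:
    [+0.91354 -0.09991 -0.39430]
    [+0.00967 +0.97442 -0.22451]
    [+0.40664 +0.20129 +0.89114]
t = (-0.0132, 0.0269, 1.3975) m
M0: Pc = R·M0+t = (-0.11454, +0.12338, +1.37696); u = 462.9·(-0.11454)/1.37696 + 329.2 = 290.6930, v = 696.0·(+0.12338)/1.37696 + 242.7 = 305.0614
M1: Pc = R·M1+t = (+0.06816, +0.12531, +1.45829); u = 462.9·(+0.06816)/1.45829 + 329.2 = 350.8365, v = 696.0·(+0.12531)/1.45829 + 242.7 = 302.5063
M2: Pc = R·M2+t = (+0.08814, -0.06958, +1.41804); u = 462.9·(+0.08814)/1.41804 + 329.2 = 357.9737, v = 696.0·(-0.06958)/1.41804 + 242.7 = 208.5509
M3: Pc = R·M3+t = (-0.09456, -0.07151, +1.33671); u = 462.9·(-0.09456)/1.33671 + 329.2 = 296.4531, v = 696.0·(-0.07151)/1.33671 + 242.7 = 205.4664

c0=(290.69, 305.06) c1=(350.84, 302.51) c2=(357.97, 208.55) c3=(296.45, 205.47)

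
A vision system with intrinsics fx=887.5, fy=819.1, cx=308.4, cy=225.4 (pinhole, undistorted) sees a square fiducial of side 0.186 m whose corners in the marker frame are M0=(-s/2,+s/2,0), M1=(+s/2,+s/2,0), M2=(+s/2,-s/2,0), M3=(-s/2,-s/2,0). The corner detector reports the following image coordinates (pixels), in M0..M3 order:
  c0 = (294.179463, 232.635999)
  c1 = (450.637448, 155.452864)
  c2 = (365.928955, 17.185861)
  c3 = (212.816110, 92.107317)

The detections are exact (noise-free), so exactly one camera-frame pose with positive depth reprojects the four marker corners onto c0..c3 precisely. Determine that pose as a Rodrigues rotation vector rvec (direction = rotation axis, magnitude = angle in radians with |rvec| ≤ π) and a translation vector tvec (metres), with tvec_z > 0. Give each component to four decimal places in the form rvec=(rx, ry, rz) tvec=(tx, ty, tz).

rvec=(-0.1207, 0.0122, -0.4913) tvec=(0.0234, -0.1170, 0.9401)

Intrinsics K: fx=887.5, fy=819.1, cx=308.4, cy=225.4
Marker side s = 0.186 m; corners in marker frame (Z=0):
  M0 = (-0.0930, +0.0930, 0)
  M1 = (+0.0930, +0.0930, 0)
  M2 = (+0.0930, -0.0930, 0)
  M3 = (-0.0930, -0.0930, 0)
Detected image corners:
  c0 = (294.179463, 232.635999) px
  c1 = (450.637448, 155.452864) px
  c2 = (365.928955, 17.185861) px
  c3 = (212.816110, 92.107317) px
Planar DLT: solve 8×8 A·h = b for H (H[2,2]=1):
  H  [+838.17614 +404.72529 +330.53639]
  H  [-406.51897 +733.76242 +123.46302]
  H  [+0.01844 -0.12608 +1.00000]
B = K⁻¹H; ‖b₁‖=1.063762, ‖b₂‖=1.063762; λ = 2/(‖b₁‖+‖b₂‖) = 0.940060, sign → tz>0 ⇒ λ=+0.940060
r₁ = λ·B[:,0] = (+0.88179,-0.47132,+0.01734); r₂ = λ·B[:,1] = (+0.46988,+0.87474,-0.11853)
r₃ = r₁×r₂ = (+0.04070,+0.11266,+0.99280); SVD([r₁ r₂ r₃]) → R = UVᵀ:
  R  [+0.88179 +0.46988 +0.04070]
  R  [-0.47132 +0.87474 +0.11266]
  R  [+0.01734 -0.11853 +0.99280]
t = (+0.02345, -0.11699, +0.94006) m
tr R = 2.749327; θ = arccos((tr R − 1)/2) = 0.506055 rad = 28.995°
axis k = ((R−Rᵀ)₃₂, (R−Rᵀ)₁₃, (R−Rᵀ)₂₁) / (2 sinθ) = (-0.238469, +0.024100, -0.970851)
rvec = θ·k = (-0.120679, +0.012196, -0.491304)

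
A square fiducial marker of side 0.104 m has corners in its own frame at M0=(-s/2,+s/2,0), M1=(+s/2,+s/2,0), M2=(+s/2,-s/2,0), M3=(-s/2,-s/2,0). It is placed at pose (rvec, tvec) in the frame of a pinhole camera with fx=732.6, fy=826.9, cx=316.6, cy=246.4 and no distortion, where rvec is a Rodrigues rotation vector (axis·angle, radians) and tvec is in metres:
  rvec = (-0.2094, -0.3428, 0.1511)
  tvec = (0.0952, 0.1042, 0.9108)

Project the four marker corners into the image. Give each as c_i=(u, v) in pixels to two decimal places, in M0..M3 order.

Intrinsics K: fx=732.6, fy=826.9, cx=316.6, cy=246.4
Marker side s = 0.104 m; corners in marker frame (Z=0):
  M0 = (-0.0520, +0.0520, 0)
  M1 = (+0.0520, +0.0520, 0)
  M2 = (+0.0520, -0.0520, 0)
  M3 = (-0.0520, -0.0520, 0)
rvec = (-0.2094, -0.3428, 0.1511), |rvec| = θ = 0.42918 rad = 24.590°
Rodrigues: sinθ=0.41612, 1−cosθ=0.09069; R = I + sinθ·[k]× + (1−cosθ)·[k]×²:
    [+0.93090 -0.11116 -0.34795]
    [+0.18185 +0.96717 +0.17753]
    [+0.31679 -0.22853 +0.92055]
t = (0.0952, 0.1042, 0.9108) m
M0: Pc = R·M0+t = (+0.04101, +0.14504, +0.88244); u = 732.6·(+0.04101)/0.88244 + 316.6 = 350.6487, v = 826.9·(+0.14504)/0.88244 + 246.4 = 382.3078
M1: Pc = R·M1+t = (+0.13783, +0.16395, +0.91539); u = 732.6·(+0.13783)/0.91539 + 316.6 = 426.9045, v = 826.9·(+0.16395)/0.91539 + 246.4 = 394.5001
M2: Pc = R·M2+t = (+0.14939, +0.06336, +0.93916); u = 732.6·(+0.14939)/0.93916 + 316.6 = 433.1311, v = 826.9·(+0.06336)/0.93916 + 246.4 = 302.1895
M3: Pc = R·M3+t = (+0.05257, +0.04445, +0.90621); u = 732.6·(+0.05257)/0.90621 + 316.6 = 359.1016, v = 826.9·(+0.04445)/0.90621 + 246.4 = 286.9608

c0=(350.65, 382.31) c1=(426.90, 394.50) c2=(433.13, 302.19) c3=(359.10, 286.96)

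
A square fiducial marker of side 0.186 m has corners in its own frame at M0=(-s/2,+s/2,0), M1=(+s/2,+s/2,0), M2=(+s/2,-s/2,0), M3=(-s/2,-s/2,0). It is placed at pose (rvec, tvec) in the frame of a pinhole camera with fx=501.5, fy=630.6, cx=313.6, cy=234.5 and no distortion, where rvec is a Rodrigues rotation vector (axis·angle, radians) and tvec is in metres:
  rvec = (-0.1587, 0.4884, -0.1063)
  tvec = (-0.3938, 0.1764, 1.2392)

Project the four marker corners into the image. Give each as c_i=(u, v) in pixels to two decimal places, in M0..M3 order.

c0=(127.51, 374.39) c1=(183.47, 370.64) c2=(182.10, 271.98) c3=(127.65, 282.11)

Intrinsics K: fx=501.5, fy=630.6, cx=313.6, cy=234.5
Marker side s = 0.186 m; corners in marker frame (Z=0):
  M0 = (-0.0930, +0.0930, 0)
  M1 = (+0.0930, +0.0930, 0)
  M2 = (+0.0930, -0.0930, 0)
  M3 = (-0.0930, -0.0930, 0)
rvec = (-0.1587, 0.4884, -0.1063), |rvec| = θ = 0.52442 rad = 30.047°
Rodrigues: sinθ=0.50071, 1−cosθ=0.13439; R = I + sinθ·[k]× + (1−cosθ)·[k]×²:
    [+0.87792 +0.06362 +0.47456]
    [-0.13937 +0.98217 +0.12616]
    [-0.45808 -0.17689 +0.87113]
t = (-0.3938, 0.1764, 1.2392) m
M0: Pc = R·M0+t = (-0.46953, +0.28070, +1.26535); u = 501.5·(-0.46953)/1.26535 + 313.6 = 127.5098, v = 630.6·(+0.28070)/1.26535 + 234.5 = 374.3913
M1: Pc = R·M1+t = (-0.30624, +0.25478, +1.18015); u = 501.5·(-0.30624)/1.18015 + 313.6 = 183.4656, v = 630.6·(+0.25478)/1.18015 + 234.5 = 370.6395
M2: Pc = R·M2+t = (-0.31807, +0.07210, +1.21305); u = 501.5·(-0.31807)/1.21305 + 313.6 = 182.1032, v = 630.6·(+0.07210)/1.21305 + 234.5 = 271.9793
M3: Pc = R·M3+t = (-0.48136, +0.09802, +1.29825); u = 501.5·(-0.48136)/1.29825 + 313.6 = 127.6549, v = 630.6·(+0.09802)/1.29825 + 234.5 = 282.1109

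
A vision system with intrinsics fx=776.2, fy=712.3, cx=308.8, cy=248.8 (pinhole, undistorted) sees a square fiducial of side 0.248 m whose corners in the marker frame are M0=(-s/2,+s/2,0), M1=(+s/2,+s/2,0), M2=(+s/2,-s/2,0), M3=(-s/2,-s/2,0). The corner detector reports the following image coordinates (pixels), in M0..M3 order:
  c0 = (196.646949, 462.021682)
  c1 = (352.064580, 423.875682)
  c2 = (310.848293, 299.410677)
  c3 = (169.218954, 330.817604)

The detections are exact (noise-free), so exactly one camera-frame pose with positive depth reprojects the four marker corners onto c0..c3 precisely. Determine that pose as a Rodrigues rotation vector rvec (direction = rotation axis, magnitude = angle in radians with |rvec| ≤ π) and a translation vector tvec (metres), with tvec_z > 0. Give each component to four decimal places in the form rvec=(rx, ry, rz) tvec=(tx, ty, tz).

Intrinsics K: fx=776.2, fy=712.3, cx=308.8, cy=248.8
Marker side s = 0.248 m; corners in marker frame (Z=0):
  M0 = (-0.1240, +0.1240, 0)
  M1 = (+0.1240, +0.1240, 0)
  M2 = (+0.1240, -0.1240, 0)
  M3 = (-0.1240, -0.1240, 0)
Detected image corners:
  c0 = (196.646949, 462.021682) px
  c1 = (352.064580, 423.875682) px
  c2 = (310.848293, 299.410677) px
  c3 = (169.218954, 330.817604) px
Planar DLT: solve 8×8 A·h = b for H (H[2,2]=1):
  H  [+624.30714 +36.28503 +257.30625]
  H  [-100.06756 +364.27511 +375.64905]
  H  [+0.10418 -0.39841 +1.00000]
B = K⁻¹H; ‖b₁‖=0.790001, ‖b₂‖=0.790001; λ = 2/(‖b₁‖+‖b₂‖) = 1.265822, sign → tz>0 ⇒ λ=+1.265822
r₁ = λ·B[:,0] = (+0.96565,-0.22389,+0.13188); r₂ = λ·B[:,1] = (+0.25981,+0.82350,-0.50432)
r₃ = r₁×r₂ = (+0.00431,+0.52126,+0.85339); SVD([r₁ r₂ r₃]) → R = UVᵀ:
  R  [+0.96565 +0.25981 +0.00431]
  R  [-0.22389 +0.82350 +0.52126]
  R  [+0.13188 -0.50432 +0.85339]
t = (-0.08398, +0.22542, +1.26582) m
tr R = 2.642541; θ = arccos((tr R − 1)/2) = 0.607162 rad = 34.788°
axis k = ((R−Rᵀ)₃₂, (R−Rᵀ)₁₃, (R−Rᵀ)₂₁) / (2 sinθ) = (-0.898783, -0.111795, -0.423900)
rvec = θ·k = (-0.545706, -0.067877, -0.257376)

rvec=(-0.5457, -0.0679, -0.2574) tvec=(-0.0840, 0.2254, 1.2658)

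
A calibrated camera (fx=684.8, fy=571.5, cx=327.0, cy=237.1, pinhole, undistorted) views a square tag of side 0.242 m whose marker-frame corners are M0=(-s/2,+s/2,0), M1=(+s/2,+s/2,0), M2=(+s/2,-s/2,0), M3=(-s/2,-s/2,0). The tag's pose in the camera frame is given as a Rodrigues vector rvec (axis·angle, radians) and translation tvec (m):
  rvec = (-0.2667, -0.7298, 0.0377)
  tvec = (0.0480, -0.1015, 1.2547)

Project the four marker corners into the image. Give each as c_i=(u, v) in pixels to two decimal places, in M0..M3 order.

Intrinsics K: fx=684.8, fy=571.5, cx=327.0, cy=237.1
Marker side s = 0.242 m; corners in marker frame (Z=0):
  M0 = (-0.1210, +0.1210, 0)
  M1 = (+0.1210, +0.1210, 0)
  M2 = (+0.1210, -0.1210, 0)
  M3 = (-0.1210, -0.1210, 0)
rvec = (-0.2667, -0.7298, 0.0377), |rvec| = θ = 0.77792 rad = 44.571°
Rodrigues: sinθ=0.70180, 1−cosθ=0.28762; R = I + sinθ·[k]× + (1−cosθ)·[k]×²:
    [+0.74618 +0.05850 -0.66317]
    [+0.12652 +0.96552 +0.22753]
    [+0.65361 -0.25368 +0.71305]
t = (0.0480, -0.1015, 1.2547) m
M0: Pc = R·M0+t = (-0.03521, +0.00002, +1.14492); u = 684.8·(-0.03521)/1.14492 + 327.0 = 305.9403, v = 571.5·(+0.00002)/1.14492 + 237.1 = 237.1093
M1: Pc = R·M1+t = (+0.14537, +0.03064, +1.30309); u = 684.8·(+0.14537)/1.30309 + 327.0 = 403.3928, v = 571.5·(+0.03064)/1.30309 + 237.1 = 250.5364
M2: Pc = R·M2+t = (+0.13121, -0.20302, +1.36448); u = 684.8·(+0.13121)/1.36448 + 327.0 = 392.8510, v = 571.5·(-0.20302)/1.36448 + 237.1 = 152.0676
M3: Pc = R·M3+t = (-0.04937, -0.23364, +1.20631); u = 684.8·(-0.04937)/1.20631 + 327.0 = 298.9756, v = 571.5·(-0.23364)/1.20631 + 237.1 = 126.4125

c0=(305.94, 237.11) c1=(403.39, 250.54) c2=(392.85, 152.07) c3=(298.98, 126.41)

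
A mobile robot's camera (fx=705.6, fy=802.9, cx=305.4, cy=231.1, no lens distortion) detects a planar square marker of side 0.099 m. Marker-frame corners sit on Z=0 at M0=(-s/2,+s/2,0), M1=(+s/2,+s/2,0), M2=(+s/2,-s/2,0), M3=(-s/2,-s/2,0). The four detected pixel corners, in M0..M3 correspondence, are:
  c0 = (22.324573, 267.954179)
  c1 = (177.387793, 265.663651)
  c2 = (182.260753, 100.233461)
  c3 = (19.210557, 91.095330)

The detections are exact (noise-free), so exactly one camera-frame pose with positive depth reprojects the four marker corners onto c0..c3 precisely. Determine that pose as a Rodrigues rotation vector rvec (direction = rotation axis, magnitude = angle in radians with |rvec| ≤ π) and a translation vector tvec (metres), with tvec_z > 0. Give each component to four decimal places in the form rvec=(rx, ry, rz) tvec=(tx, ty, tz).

Intrinsics K: fx=705.6, fy=802.9, cx=305.4, cy=231.1
Marker side s = 0.099 m; corners in marker frame (Z=0):
  M0 = (-0.0495, +0.0495, 0)
  M1 = (+0.0495, +0.0495, 0)
  M2 = (+0.0495, -0.0495, 0)
  M3 = (-0.0495, -0.0495, 0)
Detected image corners:
  c0 = (22.324573, 267.954179) px
  c1 = (177.387793, 265.663651) px
  c2 = (182.260753, 100.233461) px
  c3 = (19.210557, 91.095330) px
Planar DLT: solve 8×8 A·h = b for H (H[2,2]=1):
  H  [+1672.24017 +41.03036 +102.89993]
  H  [+153.52020 +1819.42681 +183.45700]
  H  [+0.66430 +0.51089 +1.00000]
B = K⁻¹H; ‖b₁‖=2.185820, ‖b₂‖=2.185820; λ = 2/(‖b₁‖+‖b₂‖) = 0.457494, sign → tz>0 ⇒ λ=+0.457494
r₁ = λ·B[:,0] = (+0.95270,-0.00000,+0.30391); r₂ = λ·B[:,1] = (-0.07456,+0.96944,+0.23373)
r₃ = r₁×r₂ = (-0.29463,-0.24533,+0.92358); SVD([r₁ r₂ r₃]) → R = UVᵀ:
  R  [+0.95270 -0.07456 -0.29463]
  R  [-0.00000 +0.96944 -0.24533]
  R  [+0.30391 +0.23373 +0.92358]
t = (-0.13130, -0.02715, +0.45749) m
tr R = 2.845721; θ = arccos((tr R − 1)/2) = 0.395353 rad = 22.652°
axis k = ((R−Rᵀ)₃₂, (R−Rᵀ)₁₃, (R−Rᵀ)₂₁) / (2 sinθ) = (+0.621945, -0.777055, +0.096798)
rvec = θ·k = (+0.245888, -0.307211, +0.038269)

rvec=(0.2459, -0.3072, 0.0383) tvec=(-0.1313, -0.0271, 0.4575)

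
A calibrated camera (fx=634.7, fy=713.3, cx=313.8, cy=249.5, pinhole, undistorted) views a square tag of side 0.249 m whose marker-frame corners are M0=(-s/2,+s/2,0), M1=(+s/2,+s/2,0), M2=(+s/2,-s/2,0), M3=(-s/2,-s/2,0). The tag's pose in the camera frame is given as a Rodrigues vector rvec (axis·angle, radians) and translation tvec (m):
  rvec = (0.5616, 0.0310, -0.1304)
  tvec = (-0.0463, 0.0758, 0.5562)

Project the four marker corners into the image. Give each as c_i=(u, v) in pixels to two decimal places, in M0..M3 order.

Intrinsics K: fx=634.7, fy=713.3, cx=313.8, cy=249.5
Marker side s = 0.249 m; corners in marker frame (Z=0):
  M0 = (-0.1245, +0.1245, 0)
  M1 = (+0.1245, +0.1245, 0)
  M2 = (+0.1245, -0.1245, 0)
  M3 = (-0.1245, -0.1245, 0)
rvec = (0.5616, 0.0310, -0.1304), |rvec| = θ = 0.57737 rad = 33.081°
Rodrigues: sinθ=0.54582, 1−cosθ=0.16210; R = I + sinθ·[k]× + (1−cosθ)·[k]×²:
    [+0.99126 +0.13174 -0.00630]
    [-0.11481 +0.83837 -0.53288]
    [-0.06492 +0.52895 +0.84617]
t = (-0.0463, 0.0758, 0.5562) m
M0: Pc = R·M0+t = (-0.15331, +0.19447, +0.63014); u = 634.7·(-0.15331)/0.63014 + 313.8 = 159.3789, v = 713.3·(+0.19447)/0.63014 + 249.5 = 469.6361
M1: Pc = R·M1+t = (+0.09351, +0.16588, +0.61397); u = 634.7·(+0.09351)/0.61397 + 313.8 = 410.4712, v = 713.3·(+0.16588)/0.61397 + 249.5 = 442.2194
M2: Pc = R·M2+t = (+0.06071, -0.04287, +0.48226); u = 634.7·(+0.06071)/0.48226 + 313.8 = 393.7004, v = 713.3·(-0.04287)/0.48226 + 249.5 = 186.0919
M3: Pc = R·M3+t = (-0.18611, -0.01428, +0.49843); u = 634.7·(-0.18611)/0.49843 + 313.8 = 76.8017, v = 713.3·(-0.01428)/0.49843 + 249.5 = 229.0597

c0=(159.38, 469.64) c1=(410.47, 442.22) c2=(393.70, 186.09) c3=(76.80, 229.06)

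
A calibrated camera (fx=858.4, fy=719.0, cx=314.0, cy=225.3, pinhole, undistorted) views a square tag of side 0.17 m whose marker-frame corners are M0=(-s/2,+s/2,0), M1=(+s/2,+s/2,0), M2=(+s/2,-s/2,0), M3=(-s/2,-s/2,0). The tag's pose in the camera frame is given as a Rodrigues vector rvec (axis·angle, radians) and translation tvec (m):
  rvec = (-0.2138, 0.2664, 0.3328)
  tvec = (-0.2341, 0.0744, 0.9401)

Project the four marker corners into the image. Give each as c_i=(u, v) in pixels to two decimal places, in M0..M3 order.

c0=(6.11, 322.08) c1=(136.63, 367.04) c2=(196.60, 241.38) c3=(66.72, 204.05)

Intrinsics K: fx=858.4, fy=719.0, cx=314.0, cy=225.3
Marker side s = 0.17 m; corners in marker frame (Z=0):
  M0 = (-0.0850, +0.0850, 0)
  M1 = (+0.0850, +0.0850, 0)
  M2 = (+0.0850, -0.0850, 0)
  M3 = (-0.0850, -0.0850, 0)
rvec = (-0.2138, 0.2664, 0.3328), |rvec| = θ = 0.47690 rad = 27.324°
Rodrigues: sinθ=0.45903, 1−cosθ=0.11158; R = I + sinθ·[k]× + (1−cosθ)·[k]×²:
    [+0.91085 -0.34827 +0.22151]
    [+0.29239 +0.92324 +0.24928]
    [-0.29132 -0.16229 +0.94276]
t = (-0.2341, 0.0744, 0.9401) m
M0: Pc = R·M0+t = (-0.34112, +0.12802, +0.95107); u = 858.4·(-0.34112)/0.95107 + 314.0 = 6.1127, v = 719.0·(+0.12802)/0.95107 + 225.3 = 322.0841
M1: Pc = R·M1+t = (-0.18628, +0.17773, +0.90154); u = 858.4·(-0.18628)/0.90154 + 314.0 = 136.6334, v = 719.0·(+0.17773)/0.90154 + 225.3 = 367.0420
M2: Pc = R·M2+t = (-0.12708, +0.02078, +0.92913); u = 858.4·(-0.12708)/0.92913 + 314.0 = 196.5988, v = 719.0·(+0.02078)/0.92913 + 225.3 = 241.3784
M3: Pc = R·M3+t = (-0.28192, -0.02893, +0.97866); u = 858.4·(-0.28192)/0.97866 + 314.0 = 66.7232, v = 719.0·(-0.02893)/0.97866 + 225.3 = 204.0472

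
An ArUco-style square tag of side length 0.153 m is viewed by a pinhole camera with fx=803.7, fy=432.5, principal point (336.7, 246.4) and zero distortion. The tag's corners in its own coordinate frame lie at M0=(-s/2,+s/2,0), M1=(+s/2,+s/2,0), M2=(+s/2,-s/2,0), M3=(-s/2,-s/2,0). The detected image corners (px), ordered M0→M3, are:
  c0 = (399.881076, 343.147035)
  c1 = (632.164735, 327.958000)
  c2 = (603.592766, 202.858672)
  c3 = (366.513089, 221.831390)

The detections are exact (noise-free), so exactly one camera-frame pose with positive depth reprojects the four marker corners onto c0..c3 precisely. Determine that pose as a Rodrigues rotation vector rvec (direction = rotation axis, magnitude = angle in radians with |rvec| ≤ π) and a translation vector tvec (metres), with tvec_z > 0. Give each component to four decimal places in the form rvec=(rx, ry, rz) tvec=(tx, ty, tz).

Intrinsics K: fx=803.7, fy=432.5, cx=336.7, cy=246.4
Marker side s = 0.153 m; corners in marker frame (Z=0):
  M0 = (-0.0765, +0.0765, 0)
  M1 = (+0.0765, +0.0765, 0)
  M2 = (+0.0765, -0.0765, 0)
  M3 = (-0.0765, -0.0765, 0)
Detected image corners:
  c0 = (399.881076, 343.147035) px
  c1 = (632.164735, 327.958000) px
  c2 = (603.592766, 202.858672) px
  c3 = (366.513089, 221.831390) px
Planar DLT: solve 8×8 A·h = b for H (H[2,2]=1):
  H  [+1444.11894 +281.30857 +499.11796]
  H  [-160.50785 +848.16843 +274.80643]
  H  [-0.17893 +0.15718 +1.00000]
B = K⁻¹H; ‖b₁‖=1.899500, ‖b₂‖=1.899500; λ = 2/(‖b₁‖+‖b₂‖) = 0.526454, sign → tz>0 ⇒ λ=+0.526454
r₁ = λ·B[:,0] = (+0.98542,-0.14171,-0.09420); r₂ = λ·B[:,1] = (+0.14960,+0.98528,+0.08275)
r₃ = r₁×r₂ = (+0.08108,-0.09563,+0.99211); SVD([r₁ r₂ r₃]) → R = UVᵀ:
  R  [+0.98542 +0.14960 +0.08108]
  R  [-0.14171 +0.98528 -0.09563]
  R  [-0.09420 +0.08275 +0.99211]
t = (+0.10639, +0.03458, +0.52645) m
tr R = 2.962802; θ = arccos((tr R − 1)/2) = 0.193167 rad = 11.068°
axis k = ((R−Rᵀ)₃₂, (R−Rᵀ)₁₃, (R−Rᵀ)₂₁) / (2 sinθ) = (+0.464620, +0.456536, -0.758751)
rvec = θ·k = (+0.089749, +0.088188, -0.146566)

rvec=(0.0897, 0.0882, -0.1466) tvec=(0.1064, 0.0346, 0.5265)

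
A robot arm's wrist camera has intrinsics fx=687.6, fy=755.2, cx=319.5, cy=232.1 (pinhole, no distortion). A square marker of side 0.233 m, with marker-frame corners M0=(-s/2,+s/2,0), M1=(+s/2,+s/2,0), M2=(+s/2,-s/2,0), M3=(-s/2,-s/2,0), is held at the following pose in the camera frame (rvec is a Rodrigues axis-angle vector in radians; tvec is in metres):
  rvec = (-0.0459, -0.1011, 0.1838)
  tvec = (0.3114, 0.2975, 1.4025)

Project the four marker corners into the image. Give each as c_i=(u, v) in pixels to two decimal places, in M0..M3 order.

c0=(407.12, 444.99) c1=(517.07, 464.69) c2=(535.61, 340.91) c3=(426.96, 319.40)

Intrinsics K: fx=687.6, fy=755.2, cx=319.5, cy=232.1
Marker side s = 0.233 m; corners in marker frame (Z=0):
  M0 = (-0.1165, +0.1165, 0)
  M1 = (+0.1165, +0.1165, 0)
  M2 = (+0.1165, -0.1165, 0)
  M3 = (-0.1165, -0.1165, 0)
rvec = (-0.0459, -0.1011, 0.1838), |rvec| = θ = 0.21473 rad = 12.303°
Rodrigues: sinθ=0.21309, 1−cosθ=0.02297; R = I + sinθ·[k]× + (1−cosθ)·[k]×²:
    [+0.97808 -0.18008 -0.10453]
    [+0.18470 +0.98212 +0.03629]
    [+0.09612 -0.05480 +0.99386]
t = (0.3114, 0.2975, 1.4025) m
M0: Pc = R·M0+t = (+0.17647, +0.39040, +1.38492); u = 687.6·(+0.17647)/1.38492 + 319.5 = 407.1180, v = 755.2·(+0.39040)/1.38492 + 232.1 = 444.9863
M1: Pc = R·M1+t = (+0.40437, +0.43344, +1.40731); u = 687.6·(+0.40437)/1.40731 + 319.5 = 517.0700, v = 755.2·(+0.43344)/1.40731 + 232.1 = 464.6923
M2: Pc = R·M2+t = (+0.44633, +0.20460, +1.42008); u = 687.6·(+0.44633)/1.42008 + 319.5 = 535.6097, v = 755.2·(+0.20460)/1.42008 + 232.1 = 340.9064
M3: Pc = R·M3+t = (+0.21843, +0.16156, +1.39769); u = 687.6·(+0.21843)/1.39769 + 319.5 = 426.9592, v = 755.2·(+0.16156)/1.39769 + 232.1 = 319.3969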